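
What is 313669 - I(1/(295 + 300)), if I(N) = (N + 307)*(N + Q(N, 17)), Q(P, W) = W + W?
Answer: 107351151879/354025 ≈ 3.0323e+5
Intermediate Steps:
Q(P, W) = 2*W
I(N) = (34 + N)*(307 + N) (I(N) = (N + 307)*(N + 2*17) = (307 + N)*(N + 34) = (307 + N)*(34 + N) = (34 + N)*(307 + N))
313669 - I(1/(295 + 300)) = 313669 - (10438 + (1/(295 + 300))² + 341/(295 + 300)) = 313669 - (10438 + (1/595)² + 341/595) = 313669 - (10438 + (1/595)² + 341*(1/595)) = 313669 - (10438 + 1/354025 + 341/595) = 313669 - 1*3695515846/354025 = 313669 - 3695515846/354025 = 107351151879/354025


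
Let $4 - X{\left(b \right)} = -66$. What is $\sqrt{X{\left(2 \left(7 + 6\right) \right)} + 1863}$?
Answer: $\sqrt{1933} \approx 43.966$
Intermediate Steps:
$X{\left(b \right)} = 70$ ($X{\left(b \right)} = 4 - -66 = 4 + 66 = 70$)
$\sqrt{X{\left(2 \left(7 + 6\right) \right)} + 1863} = \sqrt{70 + 1863} = \sqrt{1933}$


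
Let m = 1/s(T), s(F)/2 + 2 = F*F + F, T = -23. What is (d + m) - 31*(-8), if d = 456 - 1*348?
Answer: 358849/1008 ≈ 356.00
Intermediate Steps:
s(F) = -4 + 2*F + 2*F² (s(F) = -4 + 2*(F*F + F) = -4 + 2*(F² + F) = -4 + 2*(F + F²) = -4 + (2*F + 2*F²) = -4 + 2*F + 2*F²)
m = 1/1008 (m = 1/(-4 + 2*(-23) + 2*(-23)²) = 1/(-4 - 46 + 2*529) = 1/(-4 - 46 + 1058) = 1/1008 ≈ 0.00099206)
d = 108 (d = 456 - 348 = 108)
(d + m) - 31*(-8) = (108 + 1/1008) - 31*(-8) = 108865/1008 + 248 = 358849/1008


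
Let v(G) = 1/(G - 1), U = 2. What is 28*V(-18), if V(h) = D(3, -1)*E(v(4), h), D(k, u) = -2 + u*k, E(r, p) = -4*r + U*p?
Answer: 15680/3 ≈ 5226.7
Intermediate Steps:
v(G) = 1/(-1 + G)
E(r, p) = -4*r + 2*p
D(k, u) = -2 + k*u
V(h) = 20/3 - 10*h (V(h) = (-2 + 3*(-1))*(-4/(-1 + 4) + 2*h) = (-2 - 3)*(-4/3 + 2*h) = -5*(-4*1/3 + 2*h) = -5*(-4/3 + 2*h) = 20/3 - 10*h)
28*V(-18) = 28*(20/3 - 10*(-18)) = 28*(20/3 + 180) = 28*(560/3) = 15680/3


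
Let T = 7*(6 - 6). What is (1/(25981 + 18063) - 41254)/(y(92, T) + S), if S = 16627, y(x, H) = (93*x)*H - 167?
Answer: -363398235/144992848 ≈ -2.5063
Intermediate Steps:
T = 0 (T = 7*0 = 0)
y(x, H) = -167 + 93*H*x (y(x, H) = 93*H*x - 167 = -167 + 93*H*x)
(1/(25981 + 18063) - 41254)/(y(92, T) + S) = (1/(25981 + 18063) - 41254)/((-167 + 93*0*92) + 16627) = (1/44044 - 41254)/((-167 + 0) + 16627) = (1/44044 - 41254)/(-167 + 16627) = -1816991175/44044/16460 = -1816991175/44044*1/16460 = -363398235/144992848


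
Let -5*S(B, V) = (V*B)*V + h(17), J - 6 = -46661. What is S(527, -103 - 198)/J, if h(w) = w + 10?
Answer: 47746754/233275 ≈ 204.68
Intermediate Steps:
h(w) = 10 + w
J = -46655 (J = 6 - 46661 = -46655)
S(B, V) = -27/5 - B*V²/5 (S(B, V) = -((V*B)*V + (10 + 17))/5 = -((B*V)*V + 27)/5 = -(B*V² + 27)/5 = -(27 + B*V²)/5 = -27/5 - B*V²/5)
S(527, -103 - 198)/J = (-27/5 - ⅕*527*(-103 - 198)²)/(-46655) = (-27/5 - ⅕*527*(-301)²)*(-1/46655) = (-27/5 - ⅕*527*90601)*(-1/46655) = (-27/5 - 47746727/5)*(-1/46655) = -47746754/5*(-1/46655) = 47746754/233275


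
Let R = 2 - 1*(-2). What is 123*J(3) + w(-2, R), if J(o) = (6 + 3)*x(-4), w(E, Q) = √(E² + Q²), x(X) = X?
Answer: -4428 + 2*√5 ≈ -4423.5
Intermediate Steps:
R = 4 (R = 2 + 2 = 4)
J(o) = -36 (J(o) = (6 + 3)*(-4) = 9*(-4) = -36)
123*J(3) + w(-2, R) = 123*(-36) + √((-2)² + 4²) = -4428 + √(4 + 16) = -4428 + √20 = -4428 + 2*√5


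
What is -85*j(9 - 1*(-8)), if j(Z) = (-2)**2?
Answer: -340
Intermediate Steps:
j(Z) = 4
-85*j(9 - 1*(-8)) = -85*4 = -340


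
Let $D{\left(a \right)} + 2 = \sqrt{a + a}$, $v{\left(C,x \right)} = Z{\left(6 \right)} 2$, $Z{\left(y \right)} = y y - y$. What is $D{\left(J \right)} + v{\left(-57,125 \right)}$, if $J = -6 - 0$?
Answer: $58 + 2 i \sqrt{3} \approx 58.0 + 3.4641 i$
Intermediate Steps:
$Z{\left(y \right)} = y^{2} - y$
$v{\left(C,x \right)} = 60$ ($v{\left(C,x \right)} = 6 \left(-1 + 6\right) 2 = 6 \cdot 5 \cdot 2 = 30 \cdot 2 = 60$)
$J = -6$ ($J = -6 + 0 = -6$)
$D{\left(a \right)} = -2 + \sqrt{2} \sqrt{a}$ ($D{\left(a \right)} = -2 + \sqrt{a + a} = -2 + \sqrt{2 a} = -2 + \sqrt{2} \sqrt{a}$)
$D{\left(J \right)} + v{\left(-57,125 \right)} = \left(-2 + \sqrt{2} \sqrt{-6}\right) + 60 = \left(-2 + \sqrt{2} i \sqrt{6}\right) + 60 = \left(-2 + 2 i \sqrt{3}\right) + 60 = 58 + 2 i \sqrt{3}$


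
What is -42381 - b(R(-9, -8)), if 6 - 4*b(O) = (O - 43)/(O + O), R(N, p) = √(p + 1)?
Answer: -339059/8 + 43*I*√7/56 ≈ -42382.0 + 2.0316*I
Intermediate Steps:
R(N, p) = √(1 + p)
b(O) = 3/2 - (-43 + O)/(8*O) (b(O) = 3/2 - (O - 43)/(4*(O + O)) = 3/2 - (-43 + O)/(4*(2*O)) = 3/2 - (-43 + O)*1/(2*O)/4 = 3/2 - (-43 + O)/(8*O))
-42381 - b(R(-9, -8)) = -42381 - (43 + 11*√(1 - 8))/(8*(√(1 - 8))) = -42381 - (43 + 11*√(-7))/(8*(√(-7))) = -42381 - (43 + 11*(I*√7))/(8*(I*√7)) = -42381 - (-I*√7/7)*(43 + 11*I*√7)/8 = -42381 - (-1)*I*√7*(43 + 11*I*√7)/56 = -42381 + I*√7*(43 + 11*I*√7)/56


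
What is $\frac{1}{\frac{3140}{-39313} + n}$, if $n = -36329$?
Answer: $- \frac{39313}{1428205117} \approx -2.7526 \cdot 10^{-5}$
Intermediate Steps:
$\frac{1}{\frac{3140}{-39313} + n} = \frac{1}{\frac{3140}{-39313} - 36329} = \frac{1}{3140 \left(- \frac{1}{39313}\right) - 36329} = \frac{1}{- \frac{3140}{39313} - 36329} = \frac{1}{- \frac{1428205117}{39313}} = - \frac{39313}{1428205117}$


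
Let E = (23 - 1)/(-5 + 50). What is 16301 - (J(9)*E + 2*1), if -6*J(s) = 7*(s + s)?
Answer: 244639/15 ≈ 16309.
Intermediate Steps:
J(s) = -7*s/3 (J(s) = -7*(s + s)/6 = -7*2*s/6 = -7*s/3)
E = 22/45 ≈ 0.48889
16301 - (J(9)*E + 2*1) = 16301 - (-7/3*9*(22/45) + 2*1) = 16301 - (-21*22/45 + 2) = 16301 - (-154/15 + 2) = 16301 - 1*(-124/15) = 16301 + 124/15 = 244639/15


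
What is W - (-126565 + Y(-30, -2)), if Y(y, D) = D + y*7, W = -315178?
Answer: -188401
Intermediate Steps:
Y(y, D) = D + 7*y
W - (-126565 + Y(-30, -2)) = -315178 - (-126565 + (-2 + 7*(-30))) = -315178 - (-126565 + (-2 - 210)) = -315178 - (-126565 - 212) = -315178 - 1*(-126777) = -315178 + 126777 = -188401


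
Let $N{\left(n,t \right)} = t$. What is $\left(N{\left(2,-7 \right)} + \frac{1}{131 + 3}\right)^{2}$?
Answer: $\frac{877969}{17956} \approx 48.896$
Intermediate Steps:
$\left(N{\left(2,-7 \right)} + \frac{1}{131 + 3}\right)^{2} = \left(-7 + \frac{1}{131 + 3}\right)^{2} = \left(-7 + \frac{1}{134}\right)^{2} = \left(- \frac{937}{134}\right)^{2} = \frac{877969}{17956}$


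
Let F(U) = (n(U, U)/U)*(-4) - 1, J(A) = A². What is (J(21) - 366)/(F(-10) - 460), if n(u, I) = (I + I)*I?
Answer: -25/127 ≈ -0.19685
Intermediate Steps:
n(u, I) = 2*I² (n(u, I) = (2*I)*I = 2*I²)
F(U) = -1 - 8*U (F(U) = ((2*U²)/U)*(-4) - 1 = (2*U)*(-4) - 1 = -8*U - 1 = -1 - 8*U)
(J(21) - 366)/(F(-10) - 460) = (21² - 366)/((-1 - 8*(-10)) - 460) = (441 - 366)/((-1 + 80) - 460) = 75/(79 - 460) = 75/(-381) = 75*(-1/381) = -25/127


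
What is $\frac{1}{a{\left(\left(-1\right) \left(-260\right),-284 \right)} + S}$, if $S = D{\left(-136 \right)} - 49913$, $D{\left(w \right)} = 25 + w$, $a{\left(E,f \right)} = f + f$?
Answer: $- \frac{1}{50592} \approx -1.9766 \cdot 10^{-5}$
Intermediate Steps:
$a{\left(E,f \right)} = 2 f$
$S = -50024$ ($S = \left(25 - 136\right) - 49913 = -111 - 49913 = -50024$)
$\frac{1}{a{\left(\left(-1\right) \left(-260\right),-284 \right)} + S} = \frac{1}{2 \left(-284\right) - 50024} = \frac{1}{-568 - 50024} = \frac{1}{-50592} = - \frac{1}{50592}$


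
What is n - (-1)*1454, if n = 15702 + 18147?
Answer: 35303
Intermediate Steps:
n = 33849
n - (-1)*1454 = 33849 - (-1)*1454 = 33849 - 1*(-1454) = 33849 + 1454 = 35303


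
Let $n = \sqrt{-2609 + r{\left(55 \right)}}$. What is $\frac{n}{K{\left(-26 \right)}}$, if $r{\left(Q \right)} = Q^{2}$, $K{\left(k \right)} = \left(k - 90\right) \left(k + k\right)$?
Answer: $\frac{\sqrt{26}}{1508} \approx 0.0033813$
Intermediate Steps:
$K{\left(k \right)} = 2 k \left(-90 + k\right)$ ($K{\left(k \right)} = \left(-90 + k\right) 2 k = 2 k \left(-90 + k\right)$)
$n = 4 \sqrt{26}$ ($n = \sqrt{-2609 + 55^{2}} = \sqrt{-2609 + 3025} = \sqrt{416} = 4 \sqrt{26} \approx 20.396$)
$\frac{n}{K{\left(-26 \right)}} = \frac{4 \sqrt{26}}{2 \left(-26\right) \left(-90 - 26\right)} = \frac{4 \sqrt{26}}{2 \left(-26\right) \left(-116\right)} = \frac{4 \sqrt{26}}{6032} = 4 \sqrt{26} \cdot \frac{1}{6032} = \frac{\sqrt{26}}{1508}$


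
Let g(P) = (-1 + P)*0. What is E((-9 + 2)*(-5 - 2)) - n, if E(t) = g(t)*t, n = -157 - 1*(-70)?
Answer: 87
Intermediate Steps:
g(P) = 0
n = -87 (n = -157 + 70 = -87)
E(t) = 0 (E(t) = 0*t = 0)
E((-9 + 2)*(-5 - 2)) - n = 0 - 1*(-87) = 0 + 87 = 87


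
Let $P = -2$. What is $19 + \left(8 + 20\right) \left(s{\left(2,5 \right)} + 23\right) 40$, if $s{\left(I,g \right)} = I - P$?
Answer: $30259$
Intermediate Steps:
$s{\left(I,g \right)} = 2 + I$ ($s{\left(I,g \right)} = I - -2 = I + 2 = 2 + I$)
$19 + \left(8 + 20\right) \left(s{\left(2,5 \right)} + 23\right) 40 = 19 + \left(8 + 20\right) \left(\left(2 + 2\right) + 23\right) 40 = 19 + 28 \left(4 + 23\right) 40 = 19 + 28 \cdot 27 \cdot 40 = 19 + 756 \cdot 40 = 19 + 30240 = 30259$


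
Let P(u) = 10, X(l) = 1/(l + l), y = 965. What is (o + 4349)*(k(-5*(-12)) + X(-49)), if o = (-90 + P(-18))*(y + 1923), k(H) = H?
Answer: -1332716389/98 ≈ -1.3599e+7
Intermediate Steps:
X(l) = 1/(2*l)
o = -231040 (o = (-90 + 10)*(965 + 1923) = -80*2888 = -231040)
(o + 4349)*(k(-5*(-12)) + X(-49)) = (-231040 + 4349)*(-5*(-12) + (½)/(-49)) = -226691*(60 + (½)*(-1/49)) = -226691*(60 - 1/98) = -226691*5879/98 = -1332716389/98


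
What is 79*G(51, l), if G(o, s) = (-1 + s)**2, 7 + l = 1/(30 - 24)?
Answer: 174511/36 ≈ 4847.5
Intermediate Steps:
l = -41/6 (l = -7 + 1/(30 - 24) = -7 + 1/6 = -41/6 ≈ -6.8333)
79*G(51, l) = 79*(-1 - 41/6)**2 = 79*(-47/6)**2 = 79*(2209/36) = 174511/36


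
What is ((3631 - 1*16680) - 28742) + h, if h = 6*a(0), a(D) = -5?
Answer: -41821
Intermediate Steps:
h = -30 (h = 6*(-5) = -30)
((3631 - 1*16680) - 28742) + h = ((3631 - 1*16680) - 28742) - 30 = ((3631 - 16680) - 28742) - 30 = (-13049 - 28742) - 30 = -41791 - 30 = -41821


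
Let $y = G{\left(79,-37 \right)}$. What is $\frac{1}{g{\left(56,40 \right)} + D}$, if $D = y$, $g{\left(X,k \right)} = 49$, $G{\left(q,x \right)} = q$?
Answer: $\frac{1}{128} \approx 0.0078125$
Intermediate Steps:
$y = 79$
$D = 79$
$\frac{1}{g{\left(56,40 \right)} + D} = \frac{1}{49 + 79} = \frac{1}{128}$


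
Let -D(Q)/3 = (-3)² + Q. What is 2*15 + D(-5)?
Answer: 18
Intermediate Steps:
D(Q) = -27 - 3*Q (D(Q) = -3*((-3)² + Q) = -3*(9 + Q) = -27 - 3*Q)
2*15 + D(-5) = 2*15 + (-27 - 3*(-5)) = 30 + (-27 + 15) = 30 - 12 = 18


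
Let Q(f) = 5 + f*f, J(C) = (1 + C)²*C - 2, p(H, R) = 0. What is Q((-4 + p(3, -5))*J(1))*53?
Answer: 3657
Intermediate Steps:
J(C) = -2 + C*(1 + C)² (J(C) = C*(1 + C)² - 2 = -2 + C*(1 + C)²)
Q(f) = 5 + f²
Q((-4 + p(3, -5))*J(1))*53 = (5 + ((-4 + 0)*(-2 + 1*(1 + 1)²))²)*53 = (5 + (-4*(-2 + 1*2²))²)*53 = (5 + (-4*(-2 + 1*4))²)*53 = (5 + (-4*(-2 + 4))²)*53 = (5 + (-4*2)²)*53 = (5 + (-8)²)*53 = (5 + 64)*53 = 69*53 = 3657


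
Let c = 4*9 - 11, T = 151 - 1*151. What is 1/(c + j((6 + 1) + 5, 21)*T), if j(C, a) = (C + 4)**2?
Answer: 1/25 ≈ 0.040000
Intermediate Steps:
j(C, a) = (4 + C)**2
T = 0 (T = 151 - 151 = 0)
c = 25 (c = 36 - 11 = 25)
1/(c + j((6 + 1) + 5, 21)*T) = 1/(25 + (4 + ((6 + 1) + 5))**2*0) = 1/(25 + (4 + (7 + 5))**2*0) = 1/(25 + (4 + 12)**2*0) = 1/(25 + 16**2*0) = 1/(25 + 256*0) = 1/(25 + 0) = 1/25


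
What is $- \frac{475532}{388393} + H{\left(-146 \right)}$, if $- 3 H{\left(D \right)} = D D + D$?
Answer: $- \frac{8223706406}{1165179} \approx -7057.9$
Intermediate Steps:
$H{\left(D \right)} = - \frac{D}{3} - \frac{D^{2}}{3}$ ($H{\left(D \right)} = - \frac{D D + D}{3} = - \frac{D^{2} + D}{3} = - \frac{D + D^{2}}{3} = - \frac{D}{3} - \frac{D^{2}}{3}$)
$- \frac{475532}{388393} + H{\left(-146 \right)} = - \frac{475532}{388393} - - \frac{146 \left(1 - 146\right)}{3} = \left(-475532\right) \frac{1}{388393} - \left(- \frac{146}{3}\right) \left(-145\right) = - \frac{475532}{388393} - \frac{21170}{3} = - \frac{8223706406}{1165179}$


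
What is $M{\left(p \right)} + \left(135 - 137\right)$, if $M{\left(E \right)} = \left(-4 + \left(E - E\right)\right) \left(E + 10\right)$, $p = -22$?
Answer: $46$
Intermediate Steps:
$M{\left(E \right)} = -40 - 4 E$ ($M{\left(E \right)} = \left(-4 + 0\right) \left(10 + E\right) = - 4 \left(10 + E\right) = -40 - 4 E$)
$M{\left(p \right)} + \left(135 - 137\right) = \left(-40 - -88\right) + \left(135 - 137\right) = \left(-40 + 88\right) + \left(135 - 137\right) = 48 - 2 = 46$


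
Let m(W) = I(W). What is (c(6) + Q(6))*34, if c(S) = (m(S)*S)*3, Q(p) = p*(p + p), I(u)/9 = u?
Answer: 35496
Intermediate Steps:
I(u) = 9*u
m(W) = 9*W
Q(p) = 2*p**2 (Q(p) = p*(2*p) = 2*p**2)
c(S) = 27*S**2 (c(S) = ((9*S)*S)*3 = (9*S**2)*3 = 27*S**2)
(c(6) + Q(6))*34 = (27*6**2 + 2*6**2)*34 = (27*36 + 2*36)*34 = (972 + 72)*34 = 1044*34 = 35496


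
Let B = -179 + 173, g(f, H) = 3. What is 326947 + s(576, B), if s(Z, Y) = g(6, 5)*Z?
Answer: 328675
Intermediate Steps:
B = -6
s(Z, Y) = 3*Z
326947 + s(576, B) = 326947 + 3*576 = 326947 + 1728 = 328675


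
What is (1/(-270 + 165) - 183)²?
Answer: 369254656/11025 ≈ 33493.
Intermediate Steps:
(1/(-270 + 165) - 183)² = (1/(-105) - 183)² = (-1/105 - 183)² = (-19216/105)² = 369254656/11025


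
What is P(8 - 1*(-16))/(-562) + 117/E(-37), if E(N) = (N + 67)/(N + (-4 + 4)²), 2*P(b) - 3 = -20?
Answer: -810881/5620 ≈ -144.28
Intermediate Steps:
P(b) = -17/2 (P(b) = 3/2 + (½)*(-20) = 3/2 - 10 = -17/2)
E(N) = (67 + N)/N (E(N) = (67 + N)/(N + 0²) = (67 + N)/(N + 0) = (67 + N)/N)
P(8 - 1*(-16))/(-562) + 117/E(-37) = -17/2/(-562) + 117/(((67 - 37)/(-37))) = -17/2*(-1/562) + 117/((-1/37*30)) = 17/1124 + 117/(-30/37) = 17/1124 + 117*(-37/30) = 17/1124 - 1443/10 = -810881/5620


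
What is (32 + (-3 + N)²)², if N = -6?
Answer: 12769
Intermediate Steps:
(32 + (-3 + N)²)² = (32 + (-3 - 6)²)² = (32 + (-9)²)² = (32 + 81)² = 113² = 12769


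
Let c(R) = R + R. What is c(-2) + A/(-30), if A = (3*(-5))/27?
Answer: -215/54 ≈ -3.9815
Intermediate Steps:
A = -5/9 (A = -15*1/27 = -5/9 ≈ -0.55556)
c(R) = 2*R
c(-2) + A/(-30) = 2*(-2) - 5/9/(-30) = -4 - 5/9*(-1/30) = -4 + 1/54 = -215/54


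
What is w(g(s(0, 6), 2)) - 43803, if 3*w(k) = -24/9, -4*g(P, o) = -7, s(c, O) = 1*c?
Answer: -394235/9 ≈ -43804.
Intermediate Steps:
s(c, O) = c
g(P, o) = 7/4 (g(P, o) = -¼*(-7) = 7/4)
w(k) = -8/9 (w(k) = (-24/9)/3 = (-24*⅑)/3 = (⅓)*(-8/3) = -8/9)
w(g(s(0, 6), 2)) - 43803 = -8/9 - 43803 = -394235/9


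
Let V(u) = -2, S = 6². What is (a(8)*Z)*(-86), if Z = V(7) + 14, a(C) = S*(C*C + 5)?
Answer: -2563488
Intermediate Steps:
S = 36
a(C) = 180 + 36*C² (a(C) = 36*(C*C + 5) = 36*(C² + 5) = 36*(5 + C²) = 180 + 36*C²)
Z = 12 (Z = -2 + 14 = 12)
(a(8)*Z)*(-86) = ((180 + 36*8²)*12)*(-86) = ((180 + 36*64)*12)*(-86) = ((180 + 2304)*12)*(-86) = (2484*12)*(-86) = 29808*(-86) = -2563488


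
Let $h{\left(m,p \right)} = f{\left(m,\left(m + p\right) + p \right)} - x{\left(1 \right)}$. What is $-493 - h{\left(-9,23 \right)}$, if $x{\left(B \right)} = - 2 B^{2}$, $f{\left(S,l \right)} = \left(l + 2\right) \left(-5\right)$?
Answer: $-300$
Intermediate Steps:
$f{\left(S,l \right)} = -10 - 5 l$ ($f{\left(S,l \right)} = \left(2 + l\right) \left(-5\right) = -10 - 5 l$)
$h{\left(m,p \right)} = -8 - 10 p - 5 m$ ($h{\left(m,p \right)} = \left(-10 - 5 \left(\left(m + p\right) + p\right)\right) - - 2 \cdot 1^{2} = \left(-10 - 5 \left(m + 2 p\right)\right) - \left(-2\right) 1 = \left(-10 - \left(5 m + 10 p\right)\right) - -2 = \left(-10 - 10 p - 5 m\right) + 2 = -8 - 10 p - 5 m$)
$-493 - h{\left(-9,23 \right)} = -493 - \left(-8 - 230 - -45\right) = -493 - \left(-8 - 230 + 45\right) = -493 - -193 = -493 + 193 = -300$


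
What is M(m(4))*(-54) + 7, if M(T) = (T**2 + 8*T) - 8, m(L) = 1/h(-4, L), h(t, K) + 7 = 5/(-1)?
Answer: 3797/8 ≈ 474.63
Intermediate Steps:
h(t, K) = -12 (h(t, K) = -7 + 5/(-1) = -7 + 5*(-1) = -7 - 5 = -12)
m(L) = -1/12 (m(L) = 1/(-12) = -1/12)
M(T) = -8 + T**2 + 8*T
M(m(4))*(-54) + 7 = (-8 + (-1/12)**2 + 8*(-1/12))*(-54) + 7 = (-8 + 1/144 - 2/3)*(-54) + 7 = -1247/144*(-54) + 7 = 3741/8 + 7 = 3797/8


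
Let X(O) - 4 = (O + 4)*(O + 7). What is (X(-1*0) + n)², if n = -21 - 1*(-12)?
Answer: 529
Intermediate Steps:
n = -9 (n = -21 + 12 = -9)
X(O) = 4 + (4 + O)*(7 + O) (X(O) = 4 + (O + 4)*(O + 7) = 4 + (4 + O)*(7 + O))
(X(-1*0) + n)² = ((32 + (-1*0)² + 11*(-1*0)) - 9)² = ((32 + 0² + 11*0) - 9)² = ((32 + 0 + 0) - 9)² = (32 - 9)² = 23² = 529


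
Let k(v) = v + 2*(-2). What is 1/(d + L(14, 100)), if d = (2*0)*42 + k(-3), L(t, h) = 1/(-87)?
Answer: -87/610 ≈ -0.14262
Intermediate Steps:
k(v) = -4 + v (k(v) = v - 4 = -4 + v)
L(t, h) = -1/87
d = -7 (d = (2*0)*42 + (-4 - 3) = 0*42 - 7 = 0 - 7 = -7)
1/(d + L(14, 100)) = 1/(-7 - 1/87) = 1/(-610/87) = -87/610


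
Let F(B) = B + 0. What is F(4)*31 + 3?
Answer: 127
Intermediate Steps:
F(B) = B
F(4)*31 + 3 = 4*31 + 3 = 124 + 3 = 127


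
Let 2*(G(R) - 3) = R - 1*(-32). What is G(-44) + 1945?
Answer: 1942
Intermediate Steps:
G(R) = 19 + R/2 (G(R) = 3 + (R - 1*(-32))/2 = 3 + (R + 32)/2 = 3 + (32 + R)/2 = 3 + (16 + R/2) = 19 + R/2)
G(-44) + 1945 = (19 + (1/2)*(-44)) + 1945 = (19 - 22) + 1945 = -3 + 1945 = 1942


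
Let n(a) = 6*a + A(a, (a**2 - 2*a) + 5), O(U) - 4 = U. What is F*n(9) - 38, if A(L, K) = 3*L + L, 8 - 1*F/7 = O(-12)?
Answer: 10042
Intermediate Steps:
O(U) = 4 + U
F = 112 (F = 56 - 7*(4 - 12) = 56 - 7*(-8) = 56 + 56 = 112)
A(L, K) = 4*L
n(a) = 10*a (n(a) = 6*a + 4*a = 10*a)
F*n(9) - 38 = 112*(10*9) - 38 = 112*90 - 38 = 10080 - 38 = 10042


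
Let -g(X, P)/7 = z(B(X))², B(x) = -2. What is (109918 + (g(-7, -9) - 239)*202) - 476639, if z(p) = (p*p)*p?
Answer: -505495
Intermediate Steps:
z(p) = p³ (z(p) = p²*p = p³)
g(X, P) = -448 (g(X, P) = -7*((-2)³)² = -7*(-8)² = -7*64 = -448)
(109918 + (g(-7, -9) - 239)*202) - 476639 = (109918 + (-448 - 239)*202) - 476639 = (109918 - 687*202) - 476639 = (109918 - 138774) - 476639 = -28856 - 476639 = -505495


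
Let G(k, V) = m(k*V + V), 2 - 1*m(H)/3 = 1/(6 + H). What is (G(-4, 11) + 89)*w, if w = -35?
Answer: -29960/9 ≈ -3328.9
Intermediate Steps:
m(H) = 6 - 3/(6 + H)
G(k, V) = 3*(11 + 2*V + 2*V*k)/(6 + V + V*k) (G(k, V) = 3*(11 + 2*(k*V + V))/(6 + (k*V + V)) = 3*(11 + 2*(V*k + V))/(6 + (V*k + V)) = 3*(11 + 2*(V + V*k))/(6 + (V + V*k)) = 3*(11 + (2*V + 2*V*k))/(6 + V + V*k) = 3*(11 + 2*V + 2*V*k)/(6 + V + V*k))
(G(-4, 11) + 89)*w = (3*(11 + 2*11*(1 - 4))/(6 + 11*(1 - 4)) + 89)*(-35) = (3*(11 + 2*11*(-3))/(6 + 11*(-3)) + 89)*(-35) = (3*(11 - 66)/(6 - 33) + 89)*(-35) = (3*(-55)/(-27) + 89)*(-35) = (3*(-1/27)*(-55) + 89)*(-35) = (55/9 + 89)*(-35) = (856/9)*(-35) = -29960/9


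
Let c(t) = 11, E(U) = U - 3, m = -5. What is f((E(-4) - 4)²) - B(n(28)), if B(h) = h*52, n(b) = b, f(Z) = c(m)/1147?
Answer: -1670021/1147 ≈ -1456.0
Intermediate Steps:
E(U) = -3 + U
f(Z) = 11/1147
B(h) = 52*h
f((E(-4) - 4)²) - B(n(28)) = 11/1147 - 52*28 = 11/1147 - 1*1456 = 11/1147 - 1456 = -1670021/1147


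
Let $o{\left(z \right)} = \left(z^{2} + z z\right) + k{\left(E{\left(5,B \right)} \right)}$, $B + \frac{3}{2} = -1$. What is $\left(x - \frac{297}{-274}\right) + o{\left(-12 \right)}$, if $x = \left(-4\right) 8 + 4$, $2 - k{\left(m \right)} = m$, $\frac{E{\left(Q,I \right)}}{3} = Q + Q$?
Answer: $\frac{63865}{274} \approx 233.08$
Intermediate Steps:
$B = - \frac{5}{2}$ ($B = - \frac{3}{2} - 1 = - \frac{5}{2} \approx -2.5$)
$E{\left(Q,I \right)} = 6 Q$ ($E{\left(Q,I \right)} = 3 \left(Q + Q\right) = 3 \cdot 2 Q = 6 Q$)
$k{\left(m \right)} = 2 - m$
$o{\left(z \right)} = -28 + 2 z^{2}$ ($o{\left(z \right)} = \left(z^{2} + z z\right) + \left(2 - 6 \cdot 5\right) = \left(z^{2} + z^{2}\right) + \left(2 - 30\right) = 2 z^{2} + \left(2 - 30\right) = 2 z^{2} - 28 = -28 + 2 z^{2}$)
$x = -28$ ($x = -32 + 4 = -28$)
$\left(x - \frac{297}{-274}\right) + o{\left(-12 \right)} = \left(-28 - \frac{297}{-274}\right) - \left(28 - 2 \left(-12\right)^{2}\right) = \left(-28 - - \frac{297}{274}\right) + \left(-28 + 2 \cdot 144\right) = \left(-28 + \frac{297}{274}\right) + \left(-28 + 288\right) = - \frac{7375}{274} + 260 = \frac{63865}{274}$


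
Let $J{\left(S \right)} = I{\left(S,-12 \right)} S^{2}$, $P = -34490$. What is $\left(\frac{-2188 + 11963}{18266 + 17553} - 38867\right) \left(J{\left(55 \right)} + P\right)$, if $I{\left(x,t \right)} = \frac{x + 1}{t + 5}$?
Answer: $\frac{4806252865860}{2107} \approx 2.2811 \cdot 10^{9}$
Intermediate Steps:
$I{\left(x,t \right)} = \frac{1 + x}{5 + t}$
$J{\left(S \right)} = S^{2} \left(- \frac{1}{7} - \frac{S}{7}\right)$ ($J{\left(S \right)} = \frac{1 + S}{5 - 12} S^{2} = \frac{1 + S}{-7} S^{2} = - \frac{1 + S}{7} S^{2} = \left(- \frac{1}{7} - \frac{S}{7}\right) S^{2} = S^{2} \left(- \frac{1}{7} - \frac{S}{7}\right)$)
$\left(\frac{-2188 + 11963}{18266 + 17553} - 38867\right) \left(J{\left(55 \right)} + P\right) = \left(\frac{-2188 + 11963}{18266 + 17553} - 38867\right) \left(\frac{55^{2} \left(-1 - 55\right)}{7} - 34490\right) = \left(\frac{9775}{35819} - 38867\right) \left(\frac{1}{7} \cdot 3025 \left(-1 - 55\right) - 34490\right) = \left(9775 \cdot \frac{1}{35819} - 38867\right) \left(\frac{1}{7} \cdot 3025 \left(-56\right) - 34490\right) = \left(\frac{575}{2107} - 38867\right) \left(-24200 - 34490\right) = \left(- \frac{81892194}{2107}\right) \left(-58690\right) = \frac{4806252865860}{2107}$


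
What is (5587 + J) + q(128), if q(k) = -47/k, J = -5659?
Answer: -9263/128 ≈ -72.367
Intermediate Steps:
(5587 + J) + q(128) = (5587 - 5659) - 47/128 = -72 - 47*1/128 = -72 - 47/128 = -9263/128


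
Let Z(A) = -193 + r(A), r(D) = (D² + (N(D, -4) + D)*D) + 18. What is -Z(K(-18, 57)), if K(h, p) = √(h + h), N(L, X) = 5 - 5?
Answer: 247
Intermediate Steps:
N(L, X) = 0
K(h, p) = √2*√h (K(h, p) = √(2*h) = √2*√h)
r(D) = 18 + 2*D² (r(D) = (D² + (0 + D)*D) + 18 = (D² + D*D) + 18 = (D² + D²) + 18 = 2*D² + 18 = 18 + 2*D²)
Z(A) = -175 + 2*A² (Z(A) = -193 + (18 + 2*A²) = -175 + 2*A²)
-Z(K(-18, 57)) = -(-175 + 2*(√2*√(-18))²) = -(-175 + 2*(√2*(3*I*√2))²) = -(-175 + 2*(6*I)²) = -(-175 + 2*(-36)) = -(-175 - 72) = -1*(-247) = 247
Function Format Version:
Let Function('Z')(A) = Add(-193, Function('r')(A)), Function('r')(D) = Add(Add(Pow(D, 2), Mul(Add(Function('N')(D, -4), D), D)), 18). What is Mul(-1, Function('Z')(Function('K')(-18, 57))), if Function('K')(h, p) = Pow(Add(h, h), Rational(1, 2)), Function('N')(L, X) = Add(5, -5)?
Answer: 247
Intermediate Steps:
Function('N')(L, X) = 0
Function('K')(h, p) = Mul(Pow(2, Rational(1, 2)), Pow(h, Rational(1, 2))) (Function('K')(h, p) = Pow(Mul(2, h), Rational(1, 2)) = Mul(Pow(2, Rational(1, 2)), Pow(h, Rational(1, 2))))
Function('r')(D) = Add(18, Mul(2, Pow(D, 2))) (Function('r')(D) = Add(Add(Pow(D, 2), Mul(Add(0, D), D)), 18) = Add(Add(Pow(D, 2), Mul(D, D)), 18) = Add(Add(Pow(D, 2), Pow(D, 2)), 18) = Add(Mul(2, Pow(D, 2)), 18) = Add(18, Mul(2, Pow(D, 2))))
Function('Z')(A) = Add(-175, Mul(2, Pow(A, 2))) (Function('Z')(A) = Add(-193, Add(18, Mul(2, Pow(A, 2)))) = Add(-175, Mul(2, Pow(A, 2))))
Mul(-1, Function('Z')(Function('K')(-18, 57))) = Mul(-1, Add(-175, Mul(2, Pow(Mul(Pow(2, Rational(1, 2)), Pow(-18, Rational(1, 2))), 2)))) = Mul(-1, Add(-175, Mul(2, Pow(Mul(Pow(2, Rational(1, 2)), Mul(3, I, Pow(2, Rational(1, 2)))), 2)))) = Mul(-1, Add(-175, Mul(2, Pow(Mul(6, I), 2)))) = Mul(-1, Add(-175, Mul(2, -36))) = Mul(-1, Add(-175, -72)) = Mul(-1, -247) = 247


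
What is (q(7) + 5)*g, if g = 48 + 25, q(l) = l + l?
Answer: 1387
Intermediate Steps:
q(l) = 2*l
g = 73
(q(7) + 5)*g = (2*7 + 5)*73 = (14 + 5)*73 = 19*73 = 1387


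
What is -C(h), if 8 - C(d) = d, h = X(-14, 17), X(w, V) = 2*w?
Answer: -36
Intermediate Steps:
h = -28 (h = 2*(-14) = -28)
C(d) = 8 - d
-C(h) = -(8 - 1*(-28)) = -(8 + 28) = -1*36 = -36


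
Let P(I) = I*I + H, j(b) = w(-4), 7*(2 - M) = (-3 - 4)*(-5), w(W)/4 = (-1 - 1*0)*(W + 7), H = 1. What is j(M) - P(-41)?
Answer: -1694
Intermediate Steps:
w(W) = -28 - 4*W (w(W) = 4*((-1 - 1*0)*(W + 7)) = 4*((-1 + 0)*(7 + W)) = 4*(-(7 + W)) = 4*(-7 - W) = -28 - 4*W)
M = -3 (M = 2 - (-3 - 4)*(-5)/7 = 2 - (-1)*(-5) = 2 - ⅐*35 = 2 - 5 = -3)
j(b) = -12 (j(b) = -28 - 4*(-4) = -28 + 16 = -12)
P(I) = 1 + I² (P(I) = I*I + 1 = I² + 1 = 1 + I²)
j(M) - P(-41) = -12 - (1 + (-41)²) = -12 - (1 + 1681) = -12 - 1*1682 = -12 - 1682 = -1694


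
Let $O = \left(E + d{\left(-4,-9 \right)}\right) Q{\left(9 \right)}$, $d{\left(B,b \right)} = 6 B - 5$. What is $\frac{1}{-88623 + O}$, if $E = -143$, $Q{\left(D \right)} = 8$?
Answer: $- \frac{1}{89999} \approx -1.1111 \cdot 10^{-5}$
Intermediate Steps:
$d{\left(B,b \right)} = -5 + 6 B$
$O = -1376$ ($O = \left(-143 + \left(-5 + 6 \left(-4\right)\right)\right) 8 = \left(-143 - 29\right) 8 = \left(-172\right) 8 = -1376$)
$\frac{1}{-88623 + O} = \frac{1}{-88623 - 1376} = \frac{1}{-89999} = - \frac{1}{89999}$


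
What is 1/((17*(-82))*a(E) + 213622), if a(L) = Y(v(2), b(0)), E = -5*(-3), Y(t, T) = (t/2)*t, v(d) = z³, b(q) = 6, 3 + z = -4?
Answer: -1/81787731 ≈ -1.2227e-8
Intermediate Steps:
z = -7 (z = -3 - 4 = -7)
v(d) = -343 (v(d) = (-7)³ = -343)
Y(t, T) = t²/2 (Y(t, T) = (t*(½))*t = (t/2)*t = t²/2)
E = 15
a(L) = 117649/2 (a(L) = (½)*(-343)² = (½)*117649 = 117649/2)
1/((17*(-82))*a(E) + 213622) = 1/((17*(-82))*(117649/2) + 213622) = 1/(-1394*117649/2 + 213622) = 1/(-82001353 + 213622) = 1/(-81787731) = -1/81787731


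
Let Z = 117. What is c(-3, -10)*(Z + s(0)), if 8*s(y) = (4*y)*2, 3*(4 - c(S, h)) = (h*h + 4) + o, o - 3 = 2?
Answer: -3783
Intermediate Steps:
o = 5 (o = 3 + 2 = 5)
c(S, h) = 1 - h²/3 (c(S, h) = 4 - ((h*h + 4) + 5)/3 = 4 - ((h² + 4) + 5)/3 = 4 - ((4 + h²) + 5)/3 = 4 - (9 + h²)/3 = 4 + (-3 - h²/3) = 1 - h²/3)
s(y) = y (s(y) = ((4*y)*2)/8 = (8*y)/8 = y)
c(-3, -10)*(Z + s(0)) = (1 - ⅓*(-10)²)*(117 + 0) = (1 - ⅓*100)*117 = (1 - 100/3)*117 = -97/3*117 = -3783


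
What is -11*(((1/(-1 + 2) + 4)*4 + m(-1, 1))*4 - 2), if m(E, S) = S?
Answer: -902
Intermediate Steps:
-11*(((1/(-1 + 2) + 4)*4 + m(-1, 1))*4 - 2) = -11*(((1/(-1 + 2) + 4)*4 + 1)*4 - 2) = -11*(((1/1 + 4)*4 + 1)*4 - 2) = -11*(((1 + 4)*4 + 1)*4 - 2) = -11*((5*4 + 1)*4 - 2) = -11*((20 + 1)*4 - 2) = -11*(21*4 - 2) = -11*(84 - 2) = -11*82 = -902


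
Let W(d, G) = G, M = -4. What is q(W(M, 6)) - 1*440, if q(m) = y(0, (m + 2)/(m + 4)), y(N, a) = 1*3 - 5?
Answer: -442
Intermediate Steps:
y(N, a) = -2 (y(N, a) = 3 - 5 = -2)
q(m) = -2
q(W(M, 6)) - 1*440 = -2 - 1*440 = -2 - 440 = -442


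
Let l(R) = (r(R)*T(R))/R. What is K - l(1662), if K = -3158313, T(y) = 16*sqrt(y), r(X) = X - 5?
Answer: -3158313 - 13256*sqrt(1662)/831 ≈ -3.1590e+6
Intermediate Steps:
r(X) = -5 + X
l(R) = 16*(-5 + R)/sqrt(R) (l(R) = ((-5 + R)*(16*sqrt(R)))/R = (16*sqrt(R)*(-5 + R))/R = 16*(-5 + R)/sqrt(R))
K - l(1662) = -3158313 - 16*(-5 + 1662)/sqrt(1662) = -3158313 - 16*sqrt(1662)/1662*1657 = -3158313 - 13256*sqrt(1662)/831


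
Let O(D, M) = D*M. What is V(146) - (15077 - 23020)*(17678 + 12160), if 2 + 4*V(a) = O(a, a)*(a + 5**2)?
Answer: 475828985/2 ≈ 2.3791e+8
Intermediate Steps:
V(a) = -1/2 + a**2*(25 + a)/4 (V(a) = -1/2 + ((a*a)*(a + 5**2))/4 = -1/2 + (a**2*(a + 25))/4 = -1/2 + (a**2*(25 + a))/4 = -1/2 + a**2*(25 + a)/4)
V(146) - (15077 - 23020)*(17678 + 12160) = (-1/2 + (1/4)*146**3 + (25/4)*146**2) - (15077 - 23020)*(17678 + 12160) = (-1/2 + (1/4)*3112136 + (25/4)*21316) - (-7943)*29838 = (-1/2 + 778034 + 133225) - 1*(-237003234) = 1822517/2 + 237003234 = 475828985/2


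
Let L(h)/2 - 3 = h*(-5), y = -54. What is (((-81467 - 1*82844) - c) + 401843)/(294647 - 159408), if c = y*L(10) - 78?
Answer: 232534/135239 ≈ 1.7194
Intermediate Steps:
L(h) = 6 - 10*h (L(h) = 6 + 2*(h*(-5)) = 6 + 2*(-5*h) = 6 - 10*h)
c = 4998 (c = -54*(6 - 10*10) - 78 = -54*(6 - 100) - 78 = -54*(-94) - 78 = 5076 - 78 = 4998)
(((-81467 - 1*82844) - c) + 401843)/(294647 - 159408) = (((-81467 - 1*82844) - 1*4998) + 401843)/(294647 - 159408) = (((-81467 - 82844) - 4998) + 401843)/135239 = ((-164311 - 4998) + 401843)*(1/135239) = (-169309 + 401843)*(1/135239) = 232534*(1/135239) = 232534/135239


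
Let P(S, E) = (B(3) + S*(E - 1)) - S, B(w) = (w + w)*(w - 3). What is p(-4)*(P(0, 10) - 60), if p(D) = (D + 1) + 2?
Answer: 60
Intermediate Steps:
B(w) = 2*w*(-3 + w) (B(w) = (2*w)*(-3 + w) = 2*w*(-3 + w))
P(S, E) = -S + S*(-1 + E) (P(S, E) = (2*3*(-3 + 3) + S*(E - 1)) - S = (2*3*0 + S*(-1 + E)) - S = (0 + S*(-1 + E)) - S = S*(-1 + E) - S = -S + S*(-1 + E))
p(D) = 3 + D (p(D) = (1 + D) + 2 = 3 + D)
p(-4)*(P(0, 10) - 60) = (3 - 4)*(0*(-2 + 10) - 60) = -(0*8 - 60) = -(0 - 60) = -1*(-60) = 60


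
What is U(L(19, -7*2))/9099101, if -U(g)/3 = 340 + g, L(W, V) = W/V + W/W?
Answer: -14265/127387414 ≈ -0.00011198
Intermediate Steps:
L(W, V) = 1 + W/V (L(W, V) = W/V + 1 = 1 + W/V)
U(g) = -1020 - 3*g (U(g) = -3*(340 + g) = -1020 - 3*g)
U(L(19, -7*2))/9099101 = (-1020 - 3*(-7*2 + 19)/((-7*2)))/9099101 = (-1020 - 3*(-14 + 19)/(-14))*(1/9099101) = (-1020 - (-3)*5/14)*(1/9099101) = (-1020 - 3*(-5/14))*(1/9099101) = (-1020 + 15/14)*(1/9099101) = -14265/14*1/9099101 = -14265/127387414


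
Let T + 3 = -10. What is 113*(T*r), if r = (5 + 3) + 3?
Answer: -16159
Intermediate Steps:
T = -13 (T = -3 - 10 = -13)
r = 11 (r = 8 + 3 = 11)
113*(T*r) = 113*(-13*11) = 113*(-143) = -16159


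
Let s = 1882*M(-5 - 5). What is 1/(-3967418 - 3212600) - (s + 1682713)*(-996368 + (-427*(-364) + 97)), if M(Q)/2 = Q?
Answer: 9931746375216117701/7180018 ≈ 1.3832e+12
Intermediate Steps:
M(Q) = 2*Q
s = -37640 (s = 1882*(2*(-5 - 5)) = 1882*(2*(-10)) = 1882*(-20) = -37640)
1/(-3967418 - 3212600) - (s + 1682713)*(-996368 + (-427*(-364) + 97)) = 1/(-3967418 - 3212600) - (-37640 + 1682713)*(-996368 + (-427*(-364) + 97)) = 1/(-7180018) - 1645073*(-996368 + (155428 + 97)) = -1/7180018 - 1645073*(-996368 + 155525) = -1/7180018 - 1645073*(-840843) = -1/7180018 - 1*(-1383248116539) = -1/7180018 + 1383248116539 = 9931746375216117701/7180018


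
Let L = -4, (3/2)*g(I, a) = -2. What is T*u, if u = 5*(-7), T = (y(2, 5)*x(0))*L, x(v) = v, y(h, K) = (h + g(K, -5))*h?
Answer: 0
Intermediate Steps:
g(I, a) = -4/3 (g(I, a) = (⅔)*(-2) = -4/3)
y(h, K) = h*(-4/3 + h) (y(h, K) = (h - 4/3)*h = (-4/3 + h)*h = h*(-4/3 + h))
T = 0 (T = (((⅓)*2*(-4 + 3*2))*0)*(-4) = (((⅓)*2*(-4 + 6))*0)*(-4) = (((⅓)*2*2)*0)*(-4) = ((4/3)*0)*(-4) = 0*(-4) = 0)
u = -35
T*u = 0*(-35) = 0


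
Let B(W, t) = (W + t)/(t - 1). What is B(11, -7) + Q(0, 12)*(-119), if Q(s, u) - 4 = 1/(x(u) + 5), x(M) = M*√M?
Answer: -1621769/3406 - 2856*√3/1703 ≈ -479.06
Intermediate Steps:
x(M) = M^(3/2)
B(W, t) = (W + t)/(-1 + t)
Q(s, u) = 4 + 1/(5 + u^(3/2)) (Q(s, u) = 4 + 1/(u^(3/2) + 5) = 4 + 1/(5 + u^(3/2)))
B(11, -7) + Q(0, 12)*(-119) = (11 - 7)/(-1 - 7) + ((21 + 4*12^(3/2))/(5 + 12^(3/2)))*(-119) = 4/(-8) + ((21 + 4*(24*√3))/(5 + 24*√3))*(-119) = -⅛*4 + ((21 + 96*√3)/(5 + 24*√3))*(-119) = -½ - 119*(21 + 96*√3)/(5 + 24*√3)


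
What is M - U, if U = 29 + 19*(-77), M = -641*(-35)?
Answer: 23869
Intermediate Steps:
M = 22435
U = -1434 (U = 29 - 1463 = -1434)
M - U = 22435 - 1*(-1434) = 22435 + 1434 = 23869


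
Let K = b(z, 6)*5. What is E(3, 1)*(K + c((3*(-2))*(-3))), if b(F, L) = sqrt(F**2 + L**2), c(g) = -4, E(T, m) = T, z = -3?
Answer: -12 + 45*sqrt(5) ≈ 88.623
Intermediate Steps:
K = 15*sqrt(5) (K = sqrt((-3)**2 + 6**2)*5 = sqrt(9 + 36)*5 = sqrt(45)*5 = (3*sqrt(5))*5 = 15*sqrt(5) ≈ 33.541)
E(3, 1)*(K + c((3*(-2))*(-3))) = 3*(15*sqrt(5) - 4) = 3*(-4 + 15*sqrt(5)) = -12 + 45*sqrt(5)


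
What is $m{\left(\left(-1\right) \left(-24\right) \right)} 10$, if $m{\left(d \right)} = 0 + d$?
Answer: $240$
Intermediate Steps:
$m{\left(d \right)} = d$
$m{\left(\left(-1\right) \left(-24\right) \right)} 10 = \left(-1\right) \left(-24\right) 10 = 24 \cdot 10 = 240$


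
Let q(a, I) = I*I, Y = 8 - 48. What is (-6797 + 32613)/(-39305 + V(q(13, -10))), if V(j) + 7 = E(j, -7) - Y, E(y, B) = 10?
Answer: -12908/19631 ≈ -0.65753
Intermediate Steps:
Y = -40
q(a, I) = I²
V(j) = 43 (V(j) = -7 + (10 - 1*(-40)) = -7 + (10 + 40) = -7 + 50 = 43)
(-6797 + 32613)/(-39305 + V(q(13, -10))) = (-6797 + 32613)/(-39305 + 43) = 25816/(-39262) = 25816*(-1/39262) = -12908/19631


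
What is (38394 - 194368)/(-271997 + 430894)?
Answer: -155974/158897 ≈ -0.98160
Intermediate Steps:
(38394 - 194368)/(-271997 + 430894) = -155974/158897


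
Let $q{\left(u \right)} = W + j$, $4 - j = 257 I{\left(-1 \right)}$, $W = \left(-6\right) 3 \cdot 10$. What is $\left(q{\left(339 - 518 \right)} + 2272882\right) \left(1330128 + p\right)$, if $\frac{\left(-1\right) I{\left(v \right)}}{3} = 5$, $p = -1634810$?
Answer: $-693627158602$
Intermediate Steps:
$I{\left(v \right)} = -15$ ($I{\left(v \right)} = \left(-3\right) 5 = -15$)
$W = -180$ ($W = \left(-18\right) 10 = -180$)
$j = 3859$ ($j = 4 - 257 \left(-15\right) = 4 - -3855 = 4 + 3855 = 3859$)
$q{\left(u \right)} = 3679$ ($q{\left(u \right)} = -180 + 3859 = 3679$)
$\left(q{\left(339 - 518 \right)} + 2272882\right) \left(1330128 + p\right) = \left(3679 + 2272882\right) \left(1330128 - 1634810\right) = 2276561 \left(-304682\right) = -693627158602$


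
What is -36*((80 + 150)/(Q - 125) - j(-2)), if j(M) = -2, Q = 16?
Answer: 432/109 ≈ 3.9633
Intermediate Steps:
-36*((80 + 150)/(Q - 125) - j(-2)) = -36*((80 + 150)/(16 - 125) - 1*(-2)) = -36*(230/(-109) + 2) = -36*(230*(-1/109) + 2) = -36*(-230/109 + 2) = -36*(-12/109) = 432/109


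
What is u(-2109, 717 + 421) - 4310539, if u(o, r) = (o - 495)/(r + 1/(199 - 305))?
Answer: -173322554659/40209 ≈ -4.3105e+6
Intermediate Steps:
u(o, r) = (-495 + o)/(-1/106 + r) (u(o, r) = (-495 + o)/(r + 1/(-106)) = (-495 + o)/(r - 1/106) = (-495 + o)/(-1/106 + r))
u(-2109, 717 + 421) - 4310539 = 106*(-495 - 2109)/(-1 + 106*(717 + 421)) - 4310539 = 106*(-2604)/(-1 + 106*1138) - 4310539 = 106*(-2604)/(-1 + 120628) - 4310539 = 106*(-2604)/120627 - 4310539 = 106*(1/120627)*(-2604) - 4310539 = -92008/40209 - 4310539 = -173322554659/40209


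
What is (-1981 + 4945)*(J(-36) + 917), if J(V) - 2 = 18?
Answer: 2777268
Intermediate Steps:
J(V) = 20 (J(V) = 2 + 18 = 20)
(-1981 + 4945)*(J(-36) + 917) = (-1981 + 4945)*(20 + 917) = 2964*937 = 2777268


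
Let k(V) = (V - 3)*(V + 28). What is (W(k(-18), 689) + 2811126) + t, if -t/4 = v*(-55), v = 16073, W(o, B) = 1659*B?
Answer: 7490237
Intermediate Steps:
k(V) = (-3 + V)*(28 + V)
t = 3536060 (t = -64292*(-55) = -4*(-884015) = 3536060)
(W(k(-18), 689) + 2811126) + t = (1659*689 + 2811126) + 3536060 = (1143051 + 2811126) + 3536060 = 3954177 + 3536060 = 7490237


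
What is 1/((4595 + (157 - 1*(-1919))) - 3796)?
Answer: 1/2875 ≈ 0.00034783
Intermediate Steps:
1/((4595 + (157 - 1*(-1919))) - 3796) = 1/((4595 + (157 + 1919)) - 3796) = 1/((4595 + 2076) - 3796) = 1/(6671 - 3796) = 1/2875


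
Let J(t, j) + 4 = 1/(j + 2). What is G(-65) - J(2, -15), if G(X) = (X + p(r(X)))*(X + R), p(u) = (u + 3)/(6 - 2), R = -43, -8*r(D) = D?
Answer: 699265/104 ≈ 6723.7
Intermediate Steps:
J(t, j) = -4 + 1/(2 + j) (J(t, j) = -4 + 1/(j + 2) = -4 + 1/(2 + j))
r(D) = -D/8
p(u) = ¾ + u/4 (p(u) = (3 + u)/4 = (3 + u)*(¼) = ¾ + u/4)
G(X) = (-43 + X)*(¾ + 31*X/32) (G(X) = (X + (¾ + (-X/8)/4))*(X - 43) = (X + (¾ - X/32))*(-43 + X) = (¾ + 31*X/32)*(-43 + X) = (-43 + X)*(¾ + 31*X/32))
G(-65) - J(2, -15) = (-129/4 - 1309/32*(-65) + (31/32)*(-65)²) - (-7 - 4*(-15))/(2 - 15) = (-129/4 + 85085/32 + (31/32)*4225) - (-7 + 60)/(-13) = (-129/4 + 85085/32 + 130975/32) - (-1)*53/13 = 53757/8 - 1*(-53/13) = 53757/8 + 53/13 = 699265/104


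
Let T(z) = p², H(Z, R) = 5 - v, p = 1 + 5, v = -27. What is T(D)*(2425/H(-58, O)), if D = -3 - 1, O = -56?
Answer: 21825/8 ≈ 2728.1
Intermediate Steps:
p = 6
H(Z, R) = 32 (H(Z, R) = 5 - 1*(-27) = 5 + 27 = 32)
D = -4
T(z) = 36 (T(z) = 6² = 36)
T(D)*(2425/H(-58, O)) = 36*(2425/32) = 21825/8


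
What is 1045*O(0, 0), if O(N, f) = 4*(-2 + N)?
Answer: -8360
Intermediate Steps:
O(N, f) = -8 + 4*N
1045*O(0, 0) = 1045*(-8 + 4*0) = 1045*(-8 + 0) = 1045*(-8) = -8360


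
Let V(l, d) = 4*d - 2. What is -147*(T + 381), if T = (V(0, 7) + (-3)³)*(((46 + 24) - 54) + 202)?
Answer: -23961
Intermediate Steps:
V(l, d) = -2 + 4*d
T = -218 (T = ((-2 + 4*7) + (-3)³)*(((46 + 24) - 54) + 202) = ((-2 + 28) - 27)*((70 - 54) + 202) = (26 - 27)*(16 + 202) = -1*218 = -218)
-147*(T + 381) = -147*(-218 + 381) = -147*163 = -23961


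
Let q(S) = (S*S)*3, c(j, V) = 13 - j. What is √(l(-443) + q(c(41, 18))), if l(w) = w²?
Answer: √198601 ≈ 445.65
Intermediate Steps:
q(S) = 3*S² (q(S) = S²*3 = 3*S²)
√(l(-443) + q(c(41, 18))) = √((-443)² + 3*(13 - 1*41)²) = √(196249 + 3*(13 - 41)²) = √(196249 + 3*(-28)²) = √(196249 + 3*784) = √(196249 + 2352) = √198601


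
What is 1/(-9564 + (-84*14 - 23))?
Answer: -1/10763 ≈ -9.2911e-5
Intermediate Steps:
1/(-9564 + (-84*14 - 23)) = 1/(-9564 + (-1176 - 23)) = 1/(-9564 - 1199) = 1/(-10763) = -1/10763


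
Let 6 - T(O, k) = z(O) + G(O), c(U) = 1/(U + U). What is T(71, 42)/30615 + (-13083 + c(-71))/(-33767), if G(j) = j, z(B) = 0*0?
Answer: 870222763/2258404494 ≈ 0.38533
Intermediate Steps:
z(B) = 0
c(U) = 1/(2*U)
T(O, k) = 6 - O (T(O, k) = 6 - (0 + O) = 6 - O)
T(71, 42)/30615 + (-13083 + c(-71))/(-33767) = (6 - 1*71)/30615 + (-13083 + (½)/(-71))/(-33767) = (6 - 71)*(1/30615) + (-13083 + (½)*(-1/71))*(-1/33767) = -65*1/30615 + (-13083 - 1/142)*(-1/33767) = -1/471 - 1857787/142*(-1/33767) = -1/471 + 1857787/4794914 = 870222763/2258404494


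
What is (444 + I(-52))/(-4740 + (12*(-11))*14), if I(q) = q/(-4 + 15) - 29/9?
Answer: -43169/652212 ≈ -0.066189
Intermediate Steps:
I(q) = -29/9 + q/11 (I(q) = q/11 - 29*⅑ = q*(1/11) - 29/9 = q/11 - 29/9 = -29/9 + q/11)
(444 + I(-52))/(-4740 + (12*(-11))*14) = (444 + (-29/9 + (1/11)*(-52)))/(-4740 + (12*(-11))*14) = (444 + (-29/9 - 52/11))/(-4740 - 132*14) = (444 - 787/99)/(-4740 - 1848) = (43169/99)/(-6588) = (43169/99)*(-1/6588) = -43169/652212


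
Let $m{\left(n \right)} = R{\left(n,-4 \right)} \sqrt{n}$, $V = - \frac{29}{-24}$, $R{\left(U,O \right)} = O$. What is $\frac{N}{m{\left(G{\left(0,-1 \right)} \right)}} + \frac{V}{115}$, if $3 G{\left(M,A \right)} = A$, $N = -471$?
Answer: $\frac{29}{2760} - \frac{471 i \sqrt{3}}{4} \approx 0.010507 - 203.95 i$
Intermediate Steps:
$V = \frac{29}{24}$ ($V = \left(-29\right) \left(- \frac{1}{24}\right) = \frac{29}{24} \approx 1.2083$)
$G{\left(M,A \right)} = \frac{A}{3}$
$m{\left(n \right)} = - 4 \sqrt{n}$
$\frac{N}{m{\left(G{\left(0,-1 \right)} \right)}} + \frac{V}{115} = - \frac{471}{\left(-4\right) \sqrt{\frac{1}{3} \left(-1\right)}} + \frac{29}{24 \cdot 115} = - \frac{471}{\left(-4\right) \sqrt{- \frac{1}{3}}} + \frac{29}{24} \cdot \frac{1}{115} = - \frac{471}{\left(-4\right) \frac{i \sqrt{3}}{3}} + \frac{29}{2760} = - \frac{471}{\left(- \frac{4}{3}\right) i \sqrt{3}} + \frac{29}{2760} = - 471 \frac{i \sqrt{3}}{4} + \frac{29}{2760} = - \frac{471 i \sqrt{3}}{4} + \frac{29}{2760} = \frac{29}{2760} - \frac{471 i \sqrt{3}}{4}$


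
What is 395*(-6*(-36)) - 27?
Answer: 85293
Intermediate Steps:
395*(-6*(-36)) - 27 = 395*216 - 27 = 85320 - 27 = 85293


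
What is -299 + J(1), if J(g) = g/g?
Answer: -298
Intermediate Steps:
J(g) = 1
-299 + J(1) = -299 + 1 = -298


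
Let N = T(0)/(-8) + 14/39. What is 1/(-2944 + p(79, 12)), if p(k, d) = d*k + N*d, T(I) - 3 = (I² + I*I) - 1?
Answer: -13/25931 ≈ -0.00050133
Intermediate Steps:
T(I) = 2 + 2*I² (T(I) = 3 + ((I² + I*I) - 1) = 3 + ((I² + I²) - 1) = 3 + (2*I² - 1) = 3 + (-1 + 2*I²) = 2 + 2*I²)
N = 17/156 (N = (2 + 2*0²)/(-8) + 14/39 = (2 + 2*0)*(-⅛) + 14*(1/39) = (2 + 0)*(-⅛) + 14/39 = 2*(-⅛) + 14/39 = -¼ + 14/39 = 17/156 ≈ 0.10897)
p(k, d) = 17*d/156 + d*k (p(k, d) = d*k + 17*d/156 = 17*d/156 + d*k)
1/(-2944 + p(79, 12)) = 1/(-2944 + (1/156)*12*(17 + 156*79)) = 1/(-2944 + (1/156)*12*(17 + 12324)) = 1/(-2944 + (1/156)*12*12341) = 1/(-2944 + 12341/13) = 1/(-25931/13) = -13/25931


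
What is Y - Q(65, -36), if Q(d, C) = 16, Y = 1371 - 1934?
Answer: -579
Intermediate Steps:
Y = -563
Y - Q(65, -36) = -563 - 1*16 = -563 - 16 = -579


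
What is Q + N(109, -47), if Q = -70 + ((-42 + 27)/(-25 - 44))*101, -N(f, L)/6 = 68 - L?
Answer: -16975/23 ≈ -738.04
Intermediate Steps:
N(f, L) = -408 + 6*L (N(f, L) = -6*(68 - L) = -408 + 6*L)
Q = -1105/23 (Q = -70 - 15/(-69)*101 = -70 - 15*(-1/69)*101 = -70 + (5/23)*101 = -70 + 505/23 = -1105/23 ≈ -48.043)
Q + N(109, -47) = -1105/23 + (-408 + 6*(-47)) = -1105/23 + (-408 - 282) = -1105/23 - 690 = -16975/23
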